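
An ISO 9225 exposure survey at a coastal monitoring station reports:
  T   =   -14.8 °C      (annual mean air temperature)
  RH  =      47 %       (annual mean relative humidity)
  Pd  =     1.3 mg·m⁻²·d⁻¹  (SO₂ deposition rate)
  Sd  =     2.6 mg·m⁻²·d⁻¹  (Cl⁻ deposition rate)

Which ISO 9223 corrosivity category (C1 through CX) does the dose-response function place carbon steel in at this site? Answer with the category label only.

carbon steel: T≤10 °C ⇒ hinge +0.150·(-14.8−10) = -3.7200
  SO₂ term: 1.77·1.3^0.52·exp(0.02·47-3.7200) = 0.1259
  Sd branch = 0.102·Sd^0.62·e^(0.033·RH+0.04·T) = 0.4813 μm/a
  r_corr = 0.1259 + 0.4813 = 0.6071 μm/a
0.607 μm/a falls in (0, 1.3] for carbon steel → category C1

C1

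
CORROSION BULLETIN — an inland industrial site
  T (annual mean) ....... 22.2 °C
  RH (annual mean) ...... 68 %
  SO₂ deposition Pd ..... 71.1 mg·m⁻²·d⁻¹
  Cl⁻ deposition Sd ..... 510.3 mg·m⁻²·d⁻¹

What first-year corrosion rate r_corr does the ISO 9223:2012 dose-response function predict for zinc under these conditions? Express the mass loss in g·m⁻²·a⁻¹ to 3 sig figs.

r_corr = 55.4 g·m⁻²·a⁻¹

zinc: T>10 °C ⇒ hinge -0.071·(22.2−10) = -0.8662
  SO₂ term: 0.0129·71.1^0.44·exp(0.046·68-0.8662) = 0.8085
  Cl⁻ term: 0.0175·510.3^0.57·exp(0.008·68+0.085·22.2) = 6.955
  r_corr = 0.8085 + 6.955 = 7.763 μm/a
Convert to mass loss: 7.763 μm/a × 7.14 g/cm³ = 55.43 g·m⁻²·a⁻¹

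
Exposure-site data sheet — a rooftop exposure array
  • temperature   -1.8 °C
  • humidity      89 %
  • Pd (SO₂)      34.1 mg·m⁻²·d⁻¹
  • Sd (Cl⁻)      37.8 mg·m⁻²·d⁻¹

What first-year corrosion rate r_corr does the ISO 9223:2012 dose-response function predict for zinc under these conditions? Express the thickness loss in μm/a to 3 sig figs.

r_corr = 2.58 μm/a

zinc: temperature factor f = +0.038·(-11.8) = -0.4484
  SO₂ term: 0.0129·34.1^0.44·exp(0.046·89-0.4484) = 2.335
  Cl⁻ term: 0.0175·37.8^0.57·exp(0.008·89+0.085·-1.8) = 0.2426
  sum: 2.335 + 0.2426 → r_corr = 2.578 μm/a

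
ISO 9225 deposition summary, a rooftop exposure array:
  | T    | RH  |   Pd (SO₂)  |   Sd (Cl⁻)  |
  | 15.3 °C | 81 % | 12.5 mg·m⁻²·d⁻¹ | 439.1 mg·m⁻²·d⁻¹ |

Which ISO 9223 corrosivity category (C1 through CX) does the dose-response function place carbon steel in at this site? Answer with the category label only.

carbon steel: temperature factor f = -0.054·(5.3) = -0.2862
  Pd branch = 1.77·Pd^0.52·e^(0.02·RH+f) = 24.98 μm/a
  Cl⁻ term: 0.102·439.1^0.62·exp(0.033·81+0.04·15.3) = 118.5
  sum: 24.98 + 118.5 → r_corr = 143.5 μm/a
143 μm/a falls in (80, 200] for carbon steel → category C5

C5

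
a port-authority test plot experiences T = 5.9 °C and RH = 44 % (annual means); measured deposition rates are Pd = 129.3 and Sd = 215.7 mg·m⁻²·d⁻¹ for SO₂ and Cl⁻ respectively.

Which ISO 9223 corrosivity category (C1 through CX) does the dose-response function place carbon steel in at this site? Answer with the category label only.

C3

carbon steel: T≤10 °C ⇒ hinge +0.150·(5.9−10) = -0.6150
  Pd branch = 1.77·Pd^0.52·e^(0.02·RH+f) = 28.91 μm/a
  Cl⁻ term: 0.102·215.7^0.62·exp(0.033·44+0.04·5.9) = 15.44
  sum: 28.91 + 15.44 → r_corr = 44.35 μm/a
ISO 9223 Table 2 (carbon steel): 25 < 44.4 ≤ 50 μm/a ⇒ C3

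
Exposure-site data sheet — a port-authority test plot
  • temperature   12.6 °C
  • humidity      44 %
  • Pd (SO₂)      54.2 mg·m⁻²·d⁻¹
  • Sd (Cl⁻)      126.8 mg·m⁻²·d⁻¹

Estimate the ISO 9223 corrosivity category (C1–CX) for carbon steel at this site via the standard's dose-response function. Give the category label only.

carbon steel: T>10 °C ⇒ hinge -0.054·(12.6−10) = -0.1404
  SO₂ term: 1.77·54.2^0.52·exp(0.02·44-0.1404) = 29.57
  Sd branch = 0.102·Sd^0.62·e^(0.033·RH+0.04·T) = 14.52 μm/a
  sum: 29.57 + 14.52 → r_corr = 44.09 μm/a
ISO 9223 Table 2 (carbon steel): 25 < 44.1 ≤ 50 μm/a ⇒ C3

C3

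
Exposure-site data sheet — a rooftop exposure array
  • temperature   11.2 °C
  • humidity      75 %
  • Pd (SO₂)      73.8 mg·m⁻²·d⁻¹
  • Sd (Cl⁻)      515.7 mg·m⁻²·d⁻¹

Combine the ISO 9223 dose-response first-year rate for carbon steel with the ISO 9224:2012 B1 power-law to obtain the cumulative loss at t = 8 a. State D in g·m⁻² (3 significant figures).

D(8) = 3.74e+03 g·m⁻²

carbon steel: temperature factor f = -0.054·(1.2) = -0.0648
  Pd branch = 1.77·Pd^0.52·e^(0.02·RH+f) = 69.61 μm/a
  Sd branch = 0.102·Sd^0.62·e^(0.033·RH+0.04·T) = 91.14 μm/a
  sum: 69.61 + 91.14 → r_corr = 160.8 μm/a
ISO 9224: D(t) = r_corr · t^b with b = 0.523 (carbon steel, B1)
  D(8) = 160.8 × 8^0.523 = 160.8 × 2.967 = 477 μm
  Mass loss = 477 μm × 7.85 g/cm³ = 3744 g·m⁻²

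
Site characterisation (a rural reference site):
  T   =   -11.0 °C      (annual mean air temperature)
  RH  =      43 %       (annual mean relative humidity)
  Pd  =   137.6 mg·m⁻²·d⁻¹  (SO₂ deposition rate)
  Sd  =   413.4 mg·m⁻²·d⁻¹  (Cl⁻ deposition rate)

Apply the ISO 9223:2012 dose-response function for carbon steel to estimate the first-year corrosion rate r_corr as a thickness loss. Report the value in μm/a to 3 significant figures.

carbon steel: f(T) = +0.150·(T−10) [T≤10 °C] = -3.1500
  SO₂ term: 1.77·137.6^0.52·exp(0.02·43-3.1500) = 2.32
  Sd branch = 0.102·Sd^0.62·e^(0.033·RH+0.04·T) = 11.37 μm/a
  r_corr = 2.32 + 11.37 = 13.69 μm/a

r_corr = 13.7 μm/a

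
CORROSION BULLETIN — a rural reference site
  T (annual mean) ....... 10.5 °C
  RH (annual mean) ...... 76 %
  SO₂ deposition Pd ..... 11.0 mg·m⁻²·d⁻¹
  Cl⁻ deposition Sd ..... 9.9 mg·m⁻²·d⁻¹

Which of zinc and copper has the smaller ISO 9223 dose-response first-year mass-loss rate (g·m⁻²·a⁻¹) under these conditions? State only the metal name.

zinc

zinc: f(T) = -0.071·(T−10) [T>10 °C] = -0.0355
  sulphur-dioxide contribution → 1.179 μm/a
  chloride contribution → 0.2899 μm/a
  ⇒ r_corr(zinc) = 1.469 μm/a
  mass loss = 1.469 μm/a × 7.14 g/cm³ = 10.49 g·m⁻²·a⁻¹
copper: T>10 °C ⇒ hinge -0.080·(10.5−10) = -0.0400
  sulphur-dioxide contribution → 0.8415 μm/a
  chloride contribution → 0.4912 μm/a
  ⇒ r_corr(copper) = 1.333 μm/a
  mass loss = 1.333 μm/a × 8.96 g/cm³ = 11.94 g·m⁻²·a⁻¹
Ordering by g·m⁻²·a⁻¹: copper (11.9) > zinc (10.5)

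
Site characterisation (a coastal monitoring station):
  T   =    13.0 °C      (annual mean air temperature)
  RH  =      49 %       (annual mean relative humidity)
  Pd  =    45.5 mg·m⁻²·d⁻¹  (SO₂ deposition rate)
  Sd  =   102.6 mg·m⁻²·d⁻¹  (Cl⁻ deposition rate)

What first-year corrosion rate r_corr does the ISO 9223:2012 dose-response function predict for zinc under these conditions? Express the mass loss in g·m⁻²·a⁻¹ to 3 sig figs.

zinc: T>10 °C ⇒ hinge -0.071·(13.0−10) = -0.2130
  SO₂ term: 0.0129·45.5^0.44·exp(0.046·49-0.2130) = 0.5327
  Cl⁻ term: 0.0175·102.6^0.57·exp(0.008·49+0.085·13.0) = 1.095
  sum: 0.5327 + 1.095 → r_corr = 1.628 μm/a
Convert to mass loss: 1.628 μm/a × 7.14 g/cm³ = 11.62 g·m⁻²·a⁻¹

r_corr = 11.6 g·m⁻²·a⁻¹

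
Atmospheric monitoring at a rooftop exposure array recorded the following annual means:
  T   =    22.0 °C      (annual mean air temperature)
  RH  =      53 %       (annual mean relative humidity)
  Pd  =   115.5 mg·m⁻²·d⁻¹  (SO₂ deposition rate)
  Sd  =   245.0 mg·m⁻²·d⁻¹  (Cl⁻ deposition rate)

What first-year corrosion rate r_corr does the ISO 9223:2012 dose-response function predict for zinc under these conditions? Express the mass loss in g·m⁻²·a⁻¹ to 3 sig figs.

r_corr = 32.1 g·m⁻²·a⁻¹

zinc: f(T) = -0.071·(T−10) [T>10 °C] = -0.8520
  Pd branch = 0.0129·Pd^0.44·e^(0.046·RH+f) = 0.5092 μm/a
  Sd branch = 0.0175·Sd^0.57·e^(0.008·RH+0.085·T) = 3.991 μm/a
  r_corr = 0.5092 + 3.991 = 4.501 μm/a
Convert to mass loss: 4.501 μm/a × 7.14 g/cm³ = 32.14 g·m⁻²·a⁻¹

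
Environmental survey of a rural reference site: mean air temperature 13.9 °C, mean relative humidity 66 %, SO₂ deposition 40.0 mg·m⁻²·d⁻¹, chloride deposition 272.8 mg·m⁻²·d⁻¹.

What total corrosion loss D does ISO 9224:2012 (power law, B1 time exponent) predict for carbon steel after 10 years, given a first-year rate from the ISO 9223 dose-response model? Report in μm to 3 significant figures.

carbon steel: temperature factor f = -0.054·(3.9) = -0.2106
  Pd branch = 1.77·Pd^0.52·e^(0.02·RH+f) = 36.55 μm/a
  Sd branch = 0.102·Sd^0.62·e^(0.033·RH+0.04·T) = 50.84 μm/a
  sum: 36.55 + 50.84 → r_corr = 87.38 μm/a
Long-term exponent b (ISO 9224 Table 2, B1) = 0.523
  D(10) = 87.38 × 10^0.523 = 87.38 × 3.334 = 291.4 μm

D(10) = 291 μm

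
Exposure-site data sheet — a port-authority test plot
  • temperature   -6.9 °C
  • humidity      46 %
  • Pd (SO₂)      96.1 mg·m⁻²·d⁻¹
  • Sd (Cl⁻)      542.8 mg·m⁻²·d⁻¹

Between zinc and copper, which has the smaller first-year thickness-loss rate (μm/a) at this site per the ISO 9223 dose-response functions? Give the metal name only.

copper

zinc: T≤10 °C ⇒ hinge +0.038·(-6.9−10) = -0.6422
  SO₂ term: 0.0129·96.1^0.44·exp(0.046·46-0.6422) = 0.4198
  Cl⁻ term: 0.0175·542.8^0.57·exp(0.008·46+0.085·-6.9) = 0.5092
  r_corr = 0.4198 + 0.5092 = 0.929 μm/a
copper: temperature factor f = +0.126·(-16.9) = -2.1294
  Pd branch = 0.0053·Pd^0.26·e^(0.059·RH+f) = 0.03117 μm/a
  Cl⁻ term: 0.01025·542.8^0.27·exp(0.036·46+0.049·-6.9) = 0.2096
  sum: 0.03117 + 0.2096 → r_corr = 0.2408 μm/a
Ordering by μm/a: zinc (0.929) > copper (0.241)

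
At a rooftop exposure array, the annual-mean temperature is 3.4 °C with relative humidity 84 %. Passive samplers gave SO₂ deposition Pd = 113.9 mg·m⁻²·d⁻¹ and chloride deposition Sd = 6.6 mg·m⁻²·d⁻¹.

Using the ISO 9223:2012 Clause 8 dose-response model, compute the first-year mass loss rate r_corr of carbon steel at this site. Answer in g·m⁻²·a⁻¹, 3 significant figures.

r_corr = 372 g·m⁻²·a⁻¹

carbon steel: temperature factor f = +0.150·(-6.6) = -0.9900
  SO₂ term: 1.77·113.9^0.52·exp(0.02·84-0.9900) = 41.4
  Sd branch = 0.102·Sd^0.62·e^(0.033·RH+0.04·T) = 6.021 μm/a
  sum: 41.4 + 6.021 → r_corr = 47.42 μm/a
Convert to mass loss: 47.42 μm/a × 7.85 g/cm³ = 372.3 g·m⁻²·a⁻¹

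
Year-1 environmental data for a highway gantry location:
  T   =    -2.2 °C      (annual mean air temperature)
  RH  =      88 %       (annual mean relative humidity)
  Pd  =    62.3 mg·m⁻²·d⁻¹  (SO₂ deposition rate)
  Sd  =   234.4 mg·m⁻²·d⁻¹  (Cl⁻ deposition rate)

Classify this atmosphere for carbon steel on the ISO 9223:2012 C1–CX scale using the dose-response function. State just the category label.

carbon steel: temperature factor f = +0.150·(-12.2) = -1.8300
  sulphur-dioxide contribution → 14.15 μm/a
  chloride contribution → 50.23 μm/a
  ⇒ r_corr(carbon steel) = 64.38 μm/a
ISO 9223 Table 2 (carbon steel): 50 < 64.4 ≤ 80 μm/a ⇒ C4

C4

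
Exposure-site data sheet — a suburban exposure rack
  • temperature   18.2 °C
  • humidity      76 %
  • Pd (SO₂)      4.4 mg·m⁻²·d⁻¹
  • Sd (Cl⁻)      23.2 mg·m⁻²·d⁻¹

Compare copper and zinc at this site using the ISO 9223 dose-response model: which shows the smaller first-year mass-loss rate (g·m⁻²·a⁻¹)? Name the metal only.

zinc

copper: T>10 °C ⇒ hinge -0.080·(18.2−10) = -0.6560
  Pd branch = 0.0053·Pd^0.26·e^(0.059·RH+f) = 0.3581 μm/a
  Cl⁻ term: 0.01025·23.2^0.27·exp(0.036·76+0.049·18.2) = 0.9014
  r_corr = 0.3581 + 0.9014 = 1.26 μm/a
  mass loss = 1.26 μm/a × 8.96 g/cm³ = 11.29 g·m⁻²·a⁻¹
zinc: temperature factor f = -0.071·(8.2) = -0.5822
  Pd branch = 0.0129·Pd^0.44·e^(0.046·RH+f) = 0.4562 μm/a
  Cl⁻ term: 0.0175·23.2^0.57·exp(0.008·76+0.085·18.2) = 0.9063
  sum: 0.4562 + 0.9063 → r_corr = 1.362 μm/a
  mass loss = 1.362 μm/a × 7.14 g/cm³ = 9.728 g·m⁻²·a⁻¹
Ordering by g·m⁻²·a⁻¹: copper (11.3) > zinc (9.73)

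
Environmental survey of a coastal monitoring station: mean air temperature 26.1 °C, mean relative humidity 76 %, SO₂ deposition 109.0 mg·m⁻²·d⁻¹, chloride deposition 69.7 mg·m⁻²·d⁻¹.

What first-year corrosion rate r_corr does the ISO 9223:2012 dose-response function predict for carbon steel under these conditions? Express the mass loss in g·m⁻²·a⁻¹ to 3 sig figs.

carbon steel: f(T) = -0.054·(T−10) [T>10 °C] = -0.8694
  sulphur-dioxide contribution → 38.9 μm/a
  chloride contribution → 49.43 μm/a
  total first-year rate 88.34 μm/a
Convert to mass loss: 88.34 μm/a × 7.85 g/cm³ = 693.4 g·m⁻²·a⁻¹

r_corr = 693 g·m⁻²·a⁻¹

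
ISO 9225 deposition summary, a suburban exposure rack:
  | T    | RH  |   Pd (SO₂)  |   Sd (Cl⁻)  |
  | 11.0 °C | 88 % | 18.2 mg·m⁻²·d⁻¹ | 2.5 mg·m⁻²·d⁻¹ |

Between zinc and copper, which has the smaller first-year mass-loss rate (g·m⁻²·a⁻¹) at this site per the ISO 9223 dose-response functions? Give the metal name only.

zinc: f(T) = -0.071·(T−10) [T>10 °C] = -0.0710
  SO₂ term: 0.0129·18.2^0.44·exp(0.046·88-0.0710) = 2.467
  Sd branch = 0.0175·Sd^0.57·e^(0.008·RH+0.085·T) = 0.1519 μm/a
  sum: 2.467 + 0.1519 → r_corr = 2.619 μm/a
  mass loss = 2.619 μm/a × 7.14 g/cm³ = 18.7 g·m⁻²·a⁻¹
copper: T>10 °C ⇒ hinge -0.080·(11.0−10) = -0.0800
  SO₂ term: 0.0053·18.2^0.26·exp(0.059·88-0.0800) = 1.871
  Cl⁻ term: 0.01025·2.5^0.27·exp(0.036·88+0.049·11.0) = 0.5347
  sum: 1.871 + 0.5347 → r_corr = 2.405 μm/a
  mass loss = 2.405 μm/a × 8.96 g/cm³ = 21.55 g·m⁻²·a⁻¹
Ordering by g·m⁻²·a⁻¹: copper (21.6) > zinc (18.7)

zinc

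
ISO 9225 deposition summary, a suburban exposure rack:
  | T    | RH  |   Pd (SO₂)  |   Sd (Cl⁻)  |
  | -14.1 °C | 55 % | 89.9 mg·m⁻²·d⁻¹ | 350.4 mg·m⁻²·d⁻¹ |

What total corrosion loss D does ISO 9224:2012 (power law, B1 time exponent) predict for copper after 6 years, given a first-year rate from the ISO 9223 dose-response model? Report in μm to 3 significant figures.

D(6) = 0.667 μm

copper: f(T) = +0.126·(T−10) [T≤10 °C] = -3.0366
  sulphur-dioxide contribution → 0.02103 μm/a
  chloride contribution → 0.181 μm/a
  total first-year rate 0.202 μm/a
Long-term exponent b (ISO 9224 Table 2, B1) = 0.667
  D(6) = 0.202 × 6^0.667 = 0.202 × 3.304 = 0.6674 μm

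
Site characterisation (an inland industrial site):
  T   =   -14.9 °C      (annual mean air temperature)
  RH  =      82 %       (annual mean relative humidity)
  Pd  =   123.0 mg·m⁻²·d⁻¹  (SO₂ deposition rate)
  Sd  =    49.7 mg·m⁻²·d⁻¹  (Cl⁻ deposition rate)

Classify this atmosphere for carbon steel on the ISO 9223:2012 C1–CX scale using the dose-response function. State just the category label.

C2

carbon steel: T≤10 °C ⇒ hinge +0.150·(-14.9−10) = -3.7350
  Pd branch = 1.77·Pd^0.52·e^(0.02·RH+f) = 2.66 μm/a
  Cl⁻ term: 0.102·49.7^0.62·exp(0.033·82+0.04·-14.9) = 9.478
  sum: 2.66 + 9.478 → r_corr = 12.14 μm/a
ISO 9223 Table 2 (carbon steel): 1.3 < 12.1 ≤ 25 μm/a ⇒ C2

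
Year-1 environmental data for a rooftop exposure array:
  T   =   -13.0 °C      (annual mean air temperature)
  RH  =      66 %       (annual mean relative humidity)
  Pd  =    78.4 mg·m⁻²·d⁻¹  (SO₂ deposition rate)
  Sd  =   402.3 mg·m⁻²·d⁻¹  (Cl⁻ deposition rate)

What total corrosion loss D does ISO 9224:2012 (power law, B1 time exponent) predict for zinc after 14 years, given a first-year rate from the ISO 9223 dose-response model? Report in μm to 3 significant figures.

D(14) = 9.09 μm

zinc: f(T) = +0.038·(T−10) [T≤10 °C] = -0.8740
  Pd branch = 0.0129·Pd^0.44·e^(0.046·RH+f) = 0.7639 μm/a
  Sd branch = 0.0175·Sd^0.57·e^(0.008·RH+0.085·T) = 0.2999 μm/a
  sum: 0.7639 + 0.2999 → r_corr = 1.064 μm/a
Power-law: D(14) = r_corr · 14^0.813
  D(14) = 1.064 × 14^0.813 = 1.064 × 8.547 = 9.092 μm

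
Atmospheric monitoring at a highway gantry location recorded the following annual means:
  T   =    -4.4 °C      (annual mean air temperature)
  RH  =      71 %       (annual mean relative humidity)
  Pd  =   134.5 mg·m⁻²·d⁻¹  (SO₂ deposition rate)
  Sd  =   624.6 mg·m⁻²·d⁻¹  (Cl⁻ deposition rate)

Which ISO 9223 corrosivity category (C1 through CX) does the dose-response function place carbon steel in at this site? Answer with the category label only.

carbon steel: f(T) = +0.150·(T−10) [T≤10 °C] = -2.1600
  Pd branch = 1.77·Pd^0.52·e^(0.02·RH+f) = 10.8 μm/a
  Sd branch = 0.102·Sd^0.62·e^(0.033·RH+0.04·T) = 48.19 μm/a
  r_corr = 10.8 + 48.19 = 59 μm/a
ISO 9223 Table 2 (carbon steel): 50 < 59 ≤ 80 μm/a ⇒ C4

C4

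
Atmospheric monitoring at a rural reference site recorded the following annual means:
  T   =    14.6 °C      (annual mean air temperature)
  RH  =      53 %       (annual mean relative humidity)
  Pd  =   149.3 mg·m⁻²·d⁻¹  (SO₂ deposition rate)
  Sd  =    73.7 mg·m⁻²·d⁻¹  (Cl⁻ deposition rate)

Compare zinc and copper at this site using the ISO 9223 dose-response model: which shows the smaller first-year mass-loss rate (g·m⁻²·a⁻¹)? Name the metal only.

copper

zinc: temperature factor f = -0.071·(4.6) = -0.3266
  Pd branch = 0.0129·Pd^0.44·e^(0.046·RH+f) = 0.9642 μm/a
  Sd branch = 0.0175·Sd^0.57·e^(0.008·RH+0.085·T) = 1.073 μm/a
  sum: 0.9642 + 1.073 → r_corr = 2.037 μm/a
  mass loss = 2.037 μm/a × 7.14 g/cm³ = 14.55 g·m⁻²·a⁻¹
copper: T>10 °C ⇒ hinge -0.080·(14.6−10) = -0.3680
  SO₂ term: 0.0053·149.3^0.26·exp(0.059·53-0.3680) = 0.3074
  Sd branch = 0.01025·Sd^0.27·e^(0.036·RH+0.049·T) = 0.4511 μm/a
  sum: 0.3074 + 0.4511 → r_corr = 0.7585 μm/a
  mass loss = 0.7585 μm/a × 8.96 g/cm³ = 6.796 g·m⁻²·a⁻¹
Ordering by g·m⁻²·a⁻¹: zinc (14.5) > copper (6.8)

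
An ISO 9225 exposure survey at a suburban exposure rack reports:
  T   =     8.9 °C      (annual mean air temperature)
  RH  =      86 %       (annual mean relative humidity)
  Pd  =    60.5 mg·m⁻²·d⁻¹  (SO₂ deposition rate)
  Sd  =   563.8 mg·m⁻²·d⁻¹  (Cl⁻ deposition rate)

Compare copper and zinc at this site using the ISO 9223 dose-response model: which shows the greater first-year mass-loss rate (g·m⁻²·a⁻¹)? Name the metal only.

zinc

copper: f(T) = +0.126·(T−10) [T≤10 °C] = -0.1386
  Pd branch = 0.0053·Pd^0.26·e^(0.059·RH+f) = 2.143 μm/a
  Cl⁻ term: 0.01025·563.8^0.27·exp(0.036·86+0.049·8.9) = 1.939
  r_corr = 2.143 + 1.939 = 4.081 μm/a
  mass loss = 4.081 μm/a × 8.96 g/cm³ = 36.57 g·m⁻²·a⁻¹
zinc: f(T) = +0.038·(T−10) [T≤10 °C] = -0.0418
  SO₂ term: 0.0129·60.5^0.44·exp(0.046·86-0.0418) = 3.931
  Cl⁻ term: 0.0175·563.8^0.57·exp(0.008·86+0.085·8.9) = 2.745
  r_corr = 3.931 + 2.745 = 6.676 μm/a
  mass loss = 6.676 μm/a × 7.14 g/cm³ = 47.66 g·m⁻²·a⁻¹
Ordering by g·m⁻²·a⁻¹: zinc (47.7) > copper (36.6)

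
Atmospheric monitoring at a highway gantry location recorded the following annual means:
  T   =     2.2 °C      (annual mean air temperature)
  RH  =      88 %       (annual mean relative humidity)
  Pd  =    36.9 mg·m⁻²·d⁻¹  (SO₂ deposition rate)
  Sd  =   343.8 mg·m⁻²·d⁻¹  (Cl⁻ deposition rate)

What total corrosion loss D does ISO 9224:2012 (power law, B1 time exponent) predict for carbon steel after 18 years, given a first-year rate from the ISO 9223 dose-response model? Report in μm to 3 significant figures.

D(18) = 439 μm

carbon steel: f(T) = +0.150·(T−10) [T≤10 °C] = -1.1700
  SO₂ term: 1.77·36.9^0.52·exp(0.02·88-1.1700) = 20.85
  Cl⁻ term: 0.102·343.8^0.62·exp(0.033·88+0.04·2.2) = 75.95
  sum: 20.85 + 75.95 → r_corr = 96.8 μm/a
Power-law: D(18) = r_corr · 18^0.523
  D(18) = 96.8 × 18^0.523 = 96.8 × 4.534 = 438.9 μm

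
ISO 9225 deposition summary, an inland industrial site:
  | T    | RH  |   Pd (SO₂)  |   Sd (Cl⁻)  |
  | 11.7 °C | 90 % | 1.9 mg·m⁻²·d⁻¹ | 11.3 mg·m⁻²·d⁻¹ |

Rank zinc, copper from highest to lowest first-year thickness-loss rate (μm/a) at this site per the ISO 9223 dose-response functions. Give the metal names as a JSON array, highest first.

zinc: f(T) = -0.071·(T−10) [T>10 °C] = -0.1207
  sulphur-dioxide contribution → 0.9524 μm/a
  chloride contribution → 0.3872 μm/a
  ⇒ r_corr(zinc) = 1.34 μm/a
copper: f(T) = -0.080·(T−10) [T>10 °C] = -0.1360
  sulphur-dioxide contribution → 1.106 μm/a
  chloride contribution → 0.8936 μm/a
  total first-year rate 2 μm/a
Ordering by μm/a: copper (2) > zinc (1.34)

["copper", "zinc"]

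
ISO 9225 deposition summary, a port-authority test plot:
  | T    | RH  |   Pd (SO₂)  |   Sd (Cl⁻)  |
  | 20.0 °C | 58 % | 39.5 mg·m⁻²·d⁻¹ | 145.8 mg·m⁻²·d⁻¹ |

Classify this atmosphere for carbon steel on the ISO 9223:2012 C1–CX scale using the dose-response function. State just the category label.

C4

carbon steel: temperature factor f = -0.054·(10.0) = -0.5400
  SO₂ term: 1.77·39.5^0.52·exp(0.02·58-0.5400) = 22.26
  Cl⁻ term: 0.102·145.8^0.62·exp(0.033·58+0.04·20.0) = 33.79
  r_corr = 22.26 + 33.79 = 56.05 μm/a
56 μm/a falls in (50, 80] for carbon steel → category C4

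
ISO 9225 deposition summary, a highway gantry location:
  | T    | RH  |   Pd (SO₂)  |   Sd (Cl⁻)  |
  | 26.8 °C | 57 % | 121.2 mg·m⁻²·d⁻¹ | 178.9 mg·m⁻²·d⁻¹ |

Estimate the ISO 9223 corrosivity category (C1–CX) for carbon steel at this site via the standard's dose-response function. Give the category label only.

C4

carbon steel: T>10 °C ⇒ hinge -0.054·(26.8−10) = -0.9072
  SO₂ term: 1.77·121.2^0.52·exp(0.02·57-0.9072) = 27.07
  Sd branch = 0.102·Sd^0.62·e^(0.033·RH+0.04·T) = 48.72 μm/a
  sum: 27.07 + 48.72 → r_corr = 75.79 μm/a
75.8 μm/a falls in (50, 80] for carbon steel → category C4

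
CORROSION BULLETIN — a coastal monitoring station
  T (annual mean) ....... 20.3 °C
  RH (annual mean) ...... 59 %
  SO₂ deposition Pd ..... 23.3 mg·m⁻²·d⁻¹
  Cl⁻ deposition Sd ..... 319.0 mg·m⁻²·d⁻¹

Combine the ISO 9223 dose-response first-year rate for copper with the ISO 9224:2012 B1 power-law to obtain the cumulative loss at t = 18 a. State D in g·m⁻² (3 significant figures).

D(18) = 78.3 g·m⁻²

copper: temperature factor f = -0.080·(10.3) = -0.8240
  sulphur-dioxide contribution → 0.1713 μm/a
  chloride contribution → 1.099 μm/a
  total first-year rate 1.271 μm/a
Power-law: D(18) = r_corr · 18^0.667
  D(18) = 1.271 × 18^0.667 = 1.271 × 6.875 = 8.736 μm
  Mass loss = 8.736 μm × 8.96 g/cm³ = 78.28 g·m⁻²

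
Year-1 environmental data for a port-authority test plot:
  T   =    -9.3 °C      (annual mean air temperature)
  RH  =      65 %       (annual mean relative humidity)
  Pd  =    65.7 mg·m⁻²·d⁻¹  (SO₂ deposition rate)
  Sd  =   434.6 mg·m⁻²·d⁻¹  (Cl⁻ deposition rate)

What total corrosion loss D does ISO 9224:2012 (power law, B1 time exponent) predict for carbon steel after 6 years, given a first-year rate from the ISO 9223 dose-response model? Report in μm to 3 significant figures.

carbon steel: f(T) = +0.150·(T−10) [T≤10 °C] = -2.8950
  SO₂ term: 1.77·65.7^0.52·exp(0.02·65-2.8950) = 3.165
  Cl⁻ term: 0.102·434.6^0.62·exp(0.033·65+0.04·-9.3) = 25.95
  r_corr = 3.165 + 25.95 = 29.12 μm/a
Long-term exponent b (ISO 9224 Table 2, B1) = 0.523
  D(6) = 29.12 × 6^0.523 = 29.12 × 2.553 = 74.33 μm

D(6) = 74.3 μm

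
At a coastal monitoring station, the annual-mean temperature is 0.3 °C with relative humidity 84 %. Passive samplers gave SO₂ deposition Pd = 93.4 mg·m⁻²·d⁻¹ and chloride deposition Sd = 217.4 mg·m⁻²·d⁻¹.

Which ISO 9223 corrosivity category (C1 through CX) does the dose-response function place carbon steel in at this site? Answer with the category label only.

carbon steel: f(T) = +0.150·(T−10) [T≤10 °C] = -1.4550
  sulphur-dioxide contribution → 23.46 μm/a
  chloride contribution → 46.43 μm/a
  total first-year rate 69.88 μm/a
69.9 μm/a falls in (50, 80] for carbon steel → category C4

C4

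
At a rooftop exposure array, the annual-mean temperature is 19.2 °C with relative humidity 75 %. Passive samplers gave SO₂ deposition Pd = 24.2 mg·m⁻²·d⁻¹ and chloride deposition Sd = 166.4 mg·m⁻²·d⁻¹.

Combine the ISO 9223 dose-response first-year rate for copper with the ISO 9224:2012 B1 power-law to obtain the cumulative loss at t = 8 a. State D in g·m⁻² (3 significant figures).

copper: T>10 °C ⇒ hinge -0.080·(19.2−10) = -0.7360
  SO₂ term: 0.0053·24.2^0.26·exp(0.059·75-0.7360) = 0.4855
  Cl⁻ term: 0.01025·166.4^0.27·exp(0.036·75+0.049·19.2) = 1.555
  sum: 0.4855 + 1.555 → r_corr = 2.04 μm/a
Long-term exponent b (ISO 9224 Table 2, B1) = 0.667
  D(8) = 2.04 × 8^0.667 = 2.04 × 4.003 = 8.166 μm
  Mass loss = 8.166 μm × 8.96 g/cm³ = 73.17 g·m⁻²

D(8) = 73.2 g·m⁻²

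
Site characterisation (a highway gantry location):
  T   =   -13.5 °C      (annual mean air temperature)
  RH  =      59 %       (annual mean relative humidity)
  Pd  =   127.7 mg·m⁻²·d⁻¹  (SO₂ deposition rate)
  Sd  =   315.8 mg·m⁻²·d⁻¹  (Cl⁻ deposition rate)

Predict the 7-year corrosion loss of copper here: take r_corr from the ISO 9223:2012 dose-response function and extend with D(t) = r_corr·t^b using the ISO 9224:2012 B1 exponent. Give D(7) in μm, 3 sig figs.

copper: T≤10 °C ⇒ hinge +0.126·(-13.5−10) = -2.9610
  Pd branch = 0.0053·Pd^0.26·e^(0.059·RH+f) = 0.03146 μm/a
  Cl⁻ term: 0.01025·315.8^0.27·exp(0.036·59+0.049·-13.5) = 0.2093
  sum: 0.03146 + 0.2093 → r_corr = 0.2407 μm/a
Long-term exponent b (ISO 9224 Table 2, B1) = 0.667
  D(7) = 0.2407 × 7^0.667 = 0.2407 × 3.662 = 0.8815 μm

D(7) = 0.881 μm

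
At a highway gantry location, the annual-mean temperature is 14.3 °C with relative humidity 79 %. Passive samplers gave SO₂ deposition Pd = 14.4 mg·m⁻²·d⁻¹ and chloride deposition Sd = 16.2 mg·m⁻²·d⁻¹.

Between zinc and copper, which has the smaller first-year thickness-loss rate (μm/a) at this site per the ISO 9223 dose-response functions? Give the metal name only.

zinc: T>10 °C ⇒ hinge -0.071·(14.3−10) = -0.3053
  SO₂ term: 0.0129·14.4^0.44·exp(0.046·79-0.3053) = 1.164
  Cl⁻ term: 0.0175·16.2^0.57·exp(0.008·79+0.085·14.3) = 0.543
  sum: 1.164 + 0.543 → r_corr = 1.707 μm/a
copper: T>10 °C ⇒ hinge -0.080·(14.3−10) = -0.3440
  Pd branch = 0.0053·Pd^0.26·e^(0.059·RH+f) = 0.7949 μm/a
  Sd branch = 0.01025·Sd^0.27·e^(0.036·RH+0.049·T) = 0.7529 μm/a
  r_corr = 0.7949 + 0.7529 = 1.548 μm/a
Ordering by μm/a: zinc (1.71) > copper (1.55)

copper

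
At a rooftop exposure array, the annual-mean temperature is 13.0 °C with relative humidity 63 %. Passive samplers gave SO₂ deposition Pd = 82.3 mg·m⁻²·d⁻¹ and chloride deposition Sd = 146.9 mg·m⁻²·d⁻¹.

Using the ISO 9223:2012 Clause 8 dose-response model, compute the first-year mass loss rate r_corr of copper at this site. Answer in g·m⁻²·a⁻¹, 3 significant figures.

copper: f(T) = -0.080·(T−10) [T>10 °C] = -0.2400
  sulphur-dioxide contribution → 0.5399 μm/a
  chloride contribution → 0.7202 μm/a
  total first-year rate 1.26 μm/a
Convert to mass loss: 1.26 μm/a × 8.96 g/cm³ = 11.29 g·m⁻²·a⁻¹

r_corr = 11.3 g·m⁻²·a⁻¹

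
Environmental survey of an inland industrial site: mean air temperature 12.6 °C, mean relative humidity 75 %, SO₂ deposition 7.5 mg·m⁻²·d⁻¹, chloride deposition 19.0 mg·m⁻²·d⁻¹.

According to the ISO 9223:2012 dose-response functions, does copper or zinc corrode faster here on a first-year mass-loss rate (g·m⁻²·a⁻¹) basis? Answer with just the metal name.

copper: f(T) = -0.080·(T−10) [T>10 °C] = -0.2080
  Pd branch = 0.0053·Pd^0.26·e^(0.059·RH+f) = 0.607 μm/a
  Sd branch = 0.01025·Sd^0.27·e^(0.036·RH+0.049·T) = 0.6262 μm/a
  r_corr = 0.607 + 0.6262 = 1.233 μm/a
  mass loss = 1.233 μm/a × 8.96 g/cm³ = 11.05 g·m⁻²·a⁻¹
zinc: f(T) = -0.071·(T−10) [T>10 °C] = -0.1846
  SO₂ term: 0.0129·7.5^0.44·exp(0.046·75-0.1846) = 0.8199
  Cl⁻ term: 0.0175·19.0^0.57·exp(0.008·75+0.085·12.6) = 0.4985
  sum: 0.8199 + 0.4985 → r_corr = 1.318 μm/a
  mass loss = 1.318 μm/a × 7.14 g/cm³ = 9.413 g·m⁻²·a⁻¹
Ordering by g·m⁻²·a⁻¹: copper (11) > zinc (9.41)

copper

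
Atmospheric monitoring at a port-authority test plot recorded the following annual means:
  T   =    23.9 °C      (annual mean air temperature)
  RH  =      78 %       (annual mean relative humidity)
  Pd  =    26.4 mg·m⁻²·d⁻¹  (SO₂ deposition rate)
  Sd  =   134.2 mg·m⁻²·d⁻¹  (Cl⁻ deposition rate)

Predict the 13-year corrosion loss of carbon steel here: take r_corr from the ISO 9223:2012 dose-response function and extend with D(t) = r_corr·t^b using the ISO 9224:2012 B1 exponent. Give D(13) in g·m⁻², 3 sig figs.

D(13) = 2.83e+03 g·m⁻²

carbon steel: T>10 °C ⇒ hinge -0.054·(23.9−10) = -0.7506
  SO₂ term: 1.77·26.4^0.52·exp(0.02·78-0.7506) = 21.81
  Sd branch = 0.102·Sd^0.62·e^(0.033·RH+0.04·T) = 72.59 μm/a
  sum: 21.81 + 72.59 → r_corr = 94.4 μm/a
ISO 9224: D(t) = r_corr · t^b with b = 0.523 (carbon steel, B1)
  D(13) = 94.4 × 13^0.523 = 94.4 × 3.825 = 361.1 μm
  Mass loss = 361.1 μm × 7.85 g/cm³ = 2834 g·m⁻²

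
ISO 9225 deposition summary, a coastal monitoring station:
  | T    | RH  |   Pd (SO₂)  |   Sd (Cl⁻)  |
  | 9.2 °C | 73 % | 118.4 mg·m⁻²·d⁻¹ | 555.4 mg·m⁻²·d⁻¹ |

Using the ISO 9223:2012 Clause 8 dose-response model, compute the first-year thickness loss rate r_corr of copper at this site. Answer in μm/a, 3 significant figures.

r_corr = 2.46 μm/a

copper: f(T) = +0.126·(T−10) [T≤10 °C] = -0.1008
  Pd branch = 0.0053·Pd^0.26·e^(0.059·RH+f) = 1.23 μm/a
  Sd branch = 0.01025·Sd^0.27·e^(0.036·RH+0.049·T) = 1.227 μm/a
  r_corr = 1.23 + 1.227 = 2.458 μm/a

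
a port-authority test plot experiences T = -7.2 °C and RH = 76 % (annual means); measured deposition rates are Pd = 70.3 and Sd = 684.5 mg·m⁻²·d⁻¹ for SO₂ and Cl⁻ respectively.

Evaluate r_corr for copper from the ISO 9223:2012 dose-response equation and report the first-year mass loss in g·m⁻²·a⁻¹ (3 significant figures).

r_corr = 7.26 g·m⁻²·a⁻¹

copper: T≤10 °C ⇒ hinge +0.126·(-7.2−10) = -2.1672
  SO₂ term: 0.0053·70.3^0.26·exp(0.059·76-2.1672) = 0.1624
  Cl⁻ term: 0.01025·684.5^0.27·exp(0.036·76+0.049·-7.2) = 0.6476
  r_corr = 0.1624 + 0.6476 = 0.81 μm/a
Convert to mass loss: 0.81 μm/a × 8.96 g/cm³ = 7.258 g·m⁻²·a⁻¹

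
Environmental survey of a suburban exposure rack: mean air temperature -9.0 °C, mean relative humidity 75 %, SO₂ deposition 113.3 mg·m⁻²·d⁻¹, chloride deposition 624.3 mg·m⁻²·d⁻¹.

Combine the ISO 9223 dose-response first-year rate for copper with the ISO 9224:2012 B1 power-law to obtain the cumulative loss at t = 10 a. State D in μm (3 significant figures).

D(10) = 3.23 μm

copper: temperature factor f = +0.126·(-19.0) = -2.3940
  Pd branch = 0.0053·Pd^0.26·e^(0.059·RH+f) = 0.1382 μm/a
  Sd branch = 0.01025·Sd^0.27·e^(0.036·RH+0.049·T) = 0.5579 μm/a
  r_corr = 0.1382 + 0.5579 = 0.6961 μm/a
Long-term exponent b (ISO 9224 Table 2, B1) = 0.667
  D(10) = 0.6961 × 10^0.667 = 0.6961 × 4.645 = 3.233 μm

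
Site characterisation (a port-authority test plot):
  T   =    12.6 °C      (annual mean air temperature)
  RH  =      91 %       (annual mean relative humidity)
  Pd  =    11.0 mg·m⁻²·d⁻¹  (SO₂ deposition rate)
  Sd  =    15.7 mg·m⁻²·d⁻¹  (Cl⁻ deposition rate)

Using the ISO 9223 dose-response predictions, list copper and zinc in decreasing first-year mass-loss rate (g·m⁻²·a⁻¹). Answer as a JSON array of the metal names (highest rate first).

copper: T>10 °C ⇒ hinge -0.080·(12.6−10) = -0.2080
  SO₂ term: 0.0053·11.0^0.26·exp(0.059·91-0.2080) = 1.724
  Cl⁻ term: 0.01025·15.7^0.27·exp(0.036·91+0.049·12.6) = 1.058
  r_corr = 1.724 + 1.058 = 2.782 μm/a
  mass loss = 2.782 μm/a × 8.96 g/cm³ = 24.92 g·m⁻²·a⁻¹
zinc: temperature factor f = -0.071·(2.6) = -0.1846
  Pd branch = 0.0129·Pd^0.44·e^(0.046·RH+f) = 2.026 μm/a
  Sd branch = 0.0175·Sd^0.57·e^(0.008·RH+0.085·T) = 0.5082 μm/a
  sum: 2.026 + 0.5082 → r_corr = 2.534 μm/a
  mass loss = 2.534 μm/a × 7.14 g/cm³ = 18.09 g·m⁻²·a⁻¹
Ordering by g·m⁻²·a⁻¹: copper (24.9) > zinc (18.1)

["copper", "zinc"]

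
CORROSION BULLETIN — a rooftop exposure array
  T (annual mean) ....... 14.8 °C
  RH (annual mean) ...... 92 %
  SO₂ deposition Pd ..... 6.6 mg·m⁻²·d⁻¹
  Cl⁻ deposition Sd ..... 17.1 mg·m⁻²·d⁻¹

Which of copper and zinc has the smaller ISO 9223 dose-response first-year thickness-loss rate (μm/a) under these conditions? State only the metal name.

copper: T>10 °C ⇒ hinge -0.080·(14.8−10) = -0.3840
  Pd branch = 0.0053·Pd^0.26·e^(0.059·RH+f) = 1.343 μm/a
  Sd branch = 0.01025·Sd^0.27·e^(0.036·RH+0.049·T) = 1.25 μm/a
  sum: 1.343 + 1.25 → r_corr = 2.593 μm/a
zinc: temperature factor f = -0.071·(4.8) = -0.3408
  SO₂ term: 0.0129·6.6^0.44·exp(0.046·92-0.3408) = 1.449
  Sd branch = 0.0175·Sd^0.57·e^(0.008·RH+0.085·T) = 0.6484 μm/a
  r_corr = 1.449 + 0.6484 = 2.098 μm/a
Ordering by μm/a: copper (2.59) > zinc (2.1)

zinc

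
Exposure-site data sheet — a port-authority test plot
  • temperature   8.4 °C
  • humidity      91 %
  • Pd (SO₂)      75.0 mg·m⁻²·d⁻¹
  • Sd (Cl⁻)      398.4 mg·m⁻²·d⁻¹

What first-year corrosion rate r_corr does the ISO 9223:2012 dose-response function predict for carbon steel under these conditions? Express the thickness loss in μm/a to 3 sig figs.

carbon steel: f(T) = +0.150·(T−10) [T≤10 °C] = -0.2400
  sulphur-dioxide contribution → 81.13 μm/a
  chloride contribution → 117.7 μm/a
  total first-year rate 198.9 μm/a

r_corr = 199 μm/a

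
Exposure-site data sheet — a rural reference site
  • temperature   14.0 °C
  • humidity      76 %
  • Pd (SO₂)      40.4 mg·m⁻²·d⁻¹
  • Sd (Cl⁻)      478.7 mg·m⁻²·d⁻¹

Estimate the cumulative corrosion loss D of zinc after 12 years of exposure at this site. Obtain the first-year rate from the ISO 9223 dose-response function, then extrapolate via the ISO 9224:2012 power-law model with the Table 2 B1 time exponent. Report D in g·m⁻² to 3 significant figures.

D(12) = 279 g·m⁻²

zinc: T>10 °C ⇒ hinge -0.071·(14.0−10) = -0.2840
  SO₂ term: 0.0129·40.4^0.44·exp(0.046·76-0.2840) = 1.631
  Cl⁻ term: 0.0175·478.7^0.57·exp(0.008·76+0.085·14.0) = 3.561
  r_corr = 1.631 + 3.561 = 5.191 μm/a
Power-law: D(12) = r_corr · 12^0.813
  D(12) = 5.191 × 12^0.813 = 5.191 × 7.54 = 39.14 μm
  Mass loss = 39.14 μm × 7.14 g/cm³ = 279.5 g·m⁻²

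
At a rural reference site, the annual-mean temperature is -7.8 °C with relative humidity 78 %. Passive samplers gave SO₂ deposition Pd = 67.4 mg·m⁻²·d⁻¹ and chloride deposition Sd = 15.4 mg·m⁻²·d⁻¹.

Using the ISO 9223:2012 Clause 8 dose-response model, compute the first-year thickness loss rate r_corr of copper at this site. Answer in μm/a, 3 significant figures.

r_corr = 0.410 μm/a

copper: temperature factor f = +0.126·(-17.8) = -2.2428
  sulphur-dioxide contribution → 0.1676 μm/a
  chloride contribution → 0.2426 μm/a
  total first-year rate 0.4102 μm/a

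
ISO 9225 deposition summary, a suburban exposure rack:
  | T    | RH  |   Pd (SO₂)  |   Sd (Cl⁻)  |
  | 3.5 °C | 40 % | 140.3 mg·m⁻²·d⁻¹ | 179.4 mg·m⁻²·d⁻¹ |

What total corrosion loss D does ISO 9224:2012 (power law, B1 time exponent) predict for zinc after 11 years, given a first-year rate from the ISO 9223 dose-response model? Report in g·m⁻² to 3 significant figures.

D(11) = 59.4 g·m⁻²

zinc: temperature factor f = +0.038·(-6.5) = -0.2470
  SO₂ term: 0.0129·140.3^0.44·exp(0.046·40-0.2470) = 0.5586
  Sd branch = 0.0175·Sd^0.57·e^(0.008·RH+0.085·T) = 0.625 μm/a
  r_corr = 0.5586 + 0.625 = 1.184 μm/a
Long-term exponent b (ISO 9224 Table 2, B1) = 0.813
  D(11) = 1.184 × 11^0.813 = 1.184 × 7.025 = 8.315 μm
  Mass loss = 8.315 μm × 7.14 g/cm³ = 59.37 g·m⁻²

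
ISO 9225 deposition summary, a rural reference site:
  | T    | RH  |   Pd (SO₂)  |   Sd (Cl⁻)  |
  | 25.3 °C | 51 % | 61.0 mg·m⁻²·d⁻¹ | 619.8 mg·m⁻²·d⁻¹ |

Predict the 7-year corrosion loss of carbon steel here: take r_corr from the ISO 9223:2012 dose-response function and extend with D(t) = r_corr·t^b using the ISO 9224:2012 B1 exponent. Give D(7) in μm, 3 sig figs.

D(7) = 275 μm

carbon steel: T>10 °C ⇒ hinge -0.054·(25.3−10) = -0.8262
  sulphur-dioxide contribution → 18.22 μm/a
  chloride contribution → 81.32 μm/a
  ⇒ r_corr(carbon steel) = 99.54 μm/a
Long-term exponent b (ISO 9224 Table 2, B1) = 0.523
  D(7) = 99.54 × 7^0.523 = 99.54 × 2.767 = 275.4 μm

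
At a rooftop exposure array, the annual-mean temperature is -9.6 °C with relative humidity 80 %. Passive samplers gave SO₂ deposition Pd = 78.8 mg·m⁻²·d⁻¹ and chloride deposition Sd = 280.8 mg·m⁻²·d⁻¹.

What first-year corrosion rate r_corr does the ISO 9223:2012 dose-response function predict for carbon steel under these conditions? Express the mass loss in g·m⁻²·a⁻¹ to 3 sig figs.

carbon steel: T≤10 °C ⇒ hinge +0.150·(-9.6−10) = -2.9400
  Pd branch = 1.77·Pd^0.52·e^(0.02·RH+f) = 4.49 μm/a
  Sd branch = 0.102·Sd^0.62·e^(0.033·RH+0.04·T) = 32.09 μm/a
  sum: 4.49 + 32.09 → r_corr = 36.58 μm/a
Convert to mass loss: 36.58 μm/a × 7.85 g/cm³ = 287.2 g·m⁻²·a⁻¹

r_corr = 287 g·m⁻²·a⁻¹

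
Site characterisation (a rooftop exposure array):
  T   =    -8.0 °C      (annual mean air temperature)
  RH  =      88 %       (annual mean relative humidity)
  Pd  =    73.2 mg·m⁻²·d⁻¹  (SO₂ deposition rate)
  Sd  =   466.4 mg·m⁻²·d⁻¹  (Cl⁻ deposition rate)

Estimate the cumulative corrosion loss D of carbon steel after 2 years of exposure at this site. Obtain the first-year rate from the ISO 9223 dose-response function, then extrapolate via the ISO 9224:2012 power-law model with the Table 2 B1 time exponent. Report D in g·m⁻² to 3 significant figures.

D(2) = 761 g·m⁻²

carbon steel: T≤10 °C ⇒ hinge +0.150·(-8.0−10) = -2.7000
  Pd branch = 1.77·Pd^0.52·e^(0.02·RH+f) = 6.446 μm/a
  Sd branch = 0.102·Sd^0.62·e^(0.033·RH+0.04·T) = 61.02 μm/a
  sum: 6.446 + 61.02 → r_corr = 67.46 μm/a
Power-law: D(2) = r_corr · 2^0.523
  D(2) = 67.46 × 2^0.523 = 67.46 × 1.437 = 96.94 μm
  Mass loss = 96.94 μm × 7.85 g/cm³ = 761 g·m⁻²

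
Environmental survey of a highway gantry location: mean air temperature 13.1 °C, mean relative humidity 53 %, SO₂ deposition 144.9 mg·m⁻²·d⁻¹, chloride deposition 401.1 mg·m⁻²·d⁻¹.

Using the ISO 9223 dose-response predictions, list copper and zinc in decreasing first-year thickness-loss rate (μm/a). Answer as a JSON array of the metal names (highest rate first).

copper: f(T) = -0.080·(T−10) [T>10 °C] = -0.2480
  Pd branch = 0.0053·Pd^0.26·e^(0.059·RH+f) = 0.3439 μm/a
  Sd branch = 0.01025·Sd^0.27·e^(0.036·RH+0.049·T) = 0.6622 μm/a
  r_corr = 0.3439 + 0.6622 = 1.006 μm/a
zinc: T>10 °C ⇒ hinge -0.071·(13.1−10) = -0.2201
  SO₂ term: 0.0129·144.9^0.44·exp(0.046·53-0.2201) = 1.058
  Cl⁻ term: 0.0175·401.1^0.57·exp(0.008·53+0.085·13.1) = 2.481
  sum: 1.058 + 2.481 → r_corr = 3.539 μm/a
Ordering by μm/a: zinc (3.54) > copper (1.01)

["zinc", "copper"]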